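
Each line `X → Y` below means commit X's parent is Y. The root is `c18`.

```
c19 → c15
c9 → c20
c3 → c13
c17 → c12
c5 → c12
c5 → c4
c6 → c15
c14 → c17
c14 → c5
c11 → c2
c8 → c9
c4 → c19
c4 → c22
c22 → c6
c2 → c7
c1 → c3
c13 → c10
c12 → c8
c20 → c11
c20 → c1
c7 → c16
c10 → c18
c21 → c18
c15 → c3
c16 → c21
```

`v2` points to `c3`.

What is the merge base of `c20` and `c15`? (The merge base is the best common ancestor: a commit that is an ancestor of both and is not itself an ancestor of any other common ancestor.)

c3

Ancestors of c20: {c1, c10, c11, c13, c16, c18, c2, c20, c21, c3, c7}.
Ancestors of c15: {c10, c13, c15, c18, c3}.
Common ancestors: {c10, c13, c18, c3}.
Among these, c3 is not an ancestor of any other common ancestor — it is the merge base.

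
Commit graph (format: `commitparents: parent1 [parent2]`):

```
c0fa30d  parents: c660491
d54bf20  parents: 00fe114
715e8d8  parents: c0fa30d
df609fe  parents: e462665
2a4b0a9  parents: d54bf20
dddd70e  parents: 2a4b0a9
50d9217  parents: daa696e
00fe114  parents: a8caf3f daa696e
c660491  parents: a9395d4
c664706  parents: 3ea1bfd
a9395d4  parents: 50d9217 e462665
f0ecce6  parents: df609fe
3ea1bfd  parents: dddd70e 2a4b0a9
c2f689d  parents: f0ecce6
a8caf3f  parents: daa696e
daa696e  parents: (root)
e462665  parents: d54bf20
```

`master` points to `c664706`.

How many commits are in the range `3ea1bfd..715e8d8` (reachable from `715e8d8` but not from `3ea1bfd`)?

6

Reachable from 715e8d8: {00fe114, 50d9217, 715e8d8, a8caf3f, a9395d4, c0fa30d, c660491, d54bf20, daa696e, e462665}.
Reachable from 3ea1bfd: {00fe114, 2a4b0a9, 3ea1bfd, a8caf3f, d54bf20, daa696e, dddd70e}.
In 715e8d8's history but not 3ea1bfd's: {50d9217, 715e8d8, a9395d4, c0fa30d, c660491, e462665} — 6 commits.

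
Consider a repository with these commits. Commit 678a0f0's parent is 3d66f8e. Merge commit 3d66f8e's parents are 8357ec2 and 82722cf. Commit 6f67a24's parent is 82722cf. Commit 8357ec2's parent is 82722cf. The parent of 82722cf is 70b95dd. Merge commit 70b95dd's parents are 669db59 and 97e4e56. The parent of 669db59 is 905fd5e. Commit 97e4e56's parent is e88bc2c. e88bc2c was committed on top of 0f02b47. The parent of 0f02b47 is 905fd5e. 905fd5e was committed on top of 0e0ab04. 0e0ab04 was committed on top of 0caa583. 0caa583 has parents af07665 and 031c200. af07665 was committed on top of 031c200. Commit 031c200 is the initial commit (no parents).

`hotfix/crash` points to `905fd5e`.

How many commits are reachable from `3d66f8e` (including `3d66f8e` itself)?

13

Walking parent pointers from 3d66f8e: reachable set = {031c200, 0caa583, 0e0ab04, 0f02b47, 3d66f8e, 669db59, 70b95dd, 82722cf, 8357ec2, 905fd5e, 97e4e56, af07665, e88bc2c}.
That is 13 commits.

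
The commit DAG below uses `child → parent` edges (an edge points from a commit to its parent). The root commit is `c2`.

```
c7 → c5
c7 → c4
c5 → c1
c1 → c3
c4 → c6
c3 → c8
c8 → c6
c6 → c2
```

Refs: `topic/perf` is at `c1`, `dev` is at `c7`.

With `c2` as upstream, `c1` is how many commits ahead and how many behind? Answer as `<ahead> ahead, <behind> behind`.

4 ahead, 0 behind

Reachable from c1: {c1, c2, c3, c6, c8}.
Reachable from c2: {c2}.
Only in c1's history (ahead): {c1, c3, c6, c8} — 4.
Only in c2's history (behind): {} — 0.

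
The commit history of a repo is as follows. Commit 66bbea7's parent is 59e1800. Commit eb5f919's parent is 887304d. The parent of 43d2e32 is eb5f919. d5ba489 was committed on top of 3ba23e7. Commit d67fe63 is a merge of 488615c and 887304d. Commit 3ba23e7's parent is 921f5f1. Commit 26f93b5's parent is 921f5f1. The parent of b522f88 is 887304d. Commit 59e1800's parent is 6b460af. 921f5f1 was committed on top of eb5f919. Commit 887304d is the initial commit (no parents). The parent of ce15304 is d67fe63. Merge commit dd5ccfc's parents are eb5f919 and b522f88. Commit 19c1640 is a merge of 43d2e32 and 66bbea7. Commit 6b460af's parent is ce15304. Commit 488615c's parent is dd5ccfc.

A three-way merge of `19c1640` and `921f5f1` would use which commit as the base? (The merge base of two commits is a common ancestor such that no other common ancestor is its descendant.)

Ancestors of 19c1640: {19c1640, 43d2e32, 488615c, 59e1800, 66bbea7, 6b460af, 887304d, b522f88, ce15304, d67fe63, dd5ccfc, eb5f919}.
Ancestors of 921f5f1: {887304d, 921f5f1, eb5f919}.
Common ancestors: {887304d, eb5f919}.
Among these, eb5f919 is not an ancestor of any other common ancestor — it is the merge base.

eb5f919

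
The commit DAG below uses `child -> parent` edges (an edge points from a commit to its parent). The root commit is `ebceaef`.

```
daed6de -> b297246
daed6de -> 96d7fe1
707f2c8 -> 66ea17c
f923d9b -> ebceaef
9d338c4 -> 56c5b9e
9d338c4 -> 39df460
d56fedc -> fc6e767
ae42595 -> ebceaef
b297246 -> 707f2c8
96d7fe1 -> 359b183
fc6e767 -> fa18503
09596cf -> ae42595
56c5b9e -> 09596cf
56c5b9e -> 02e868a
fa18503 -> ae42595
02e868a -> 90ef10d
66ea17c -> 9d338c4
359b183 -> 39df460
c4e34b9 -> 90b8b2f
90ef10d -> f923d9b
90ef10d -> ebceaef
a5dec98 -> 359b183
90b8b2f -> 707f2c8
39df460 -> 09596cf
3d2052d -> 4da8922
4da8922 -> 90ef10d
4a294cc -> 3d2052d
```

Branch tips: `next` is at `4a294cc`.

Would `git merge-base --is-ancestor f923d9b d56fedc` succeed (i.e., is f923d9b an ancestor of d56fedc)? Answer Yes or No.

No

Ancestors of d56fedc: {ae42595, d56fedc, ebceaef, fa18503, fc6e767}.
f923d9b is not in that set, so it is not an ancestor of d56fedc.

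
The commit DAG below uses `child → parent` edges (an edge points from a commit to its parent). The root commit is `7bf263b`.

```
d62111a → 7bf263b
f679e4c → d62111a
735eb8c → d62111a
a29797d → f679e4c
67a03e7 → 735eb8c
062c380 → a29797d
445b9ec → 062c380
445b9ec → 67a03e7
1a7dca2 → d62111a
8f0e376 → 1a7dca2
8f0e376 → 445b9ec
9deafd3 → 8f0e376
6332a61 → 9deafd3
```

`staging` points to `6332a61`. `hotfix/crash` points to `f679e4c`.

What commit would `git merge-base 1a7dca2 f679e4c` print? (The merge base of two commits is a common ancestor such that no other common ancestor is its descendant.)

Ancestors of 1a7dca2: {1a7dca2, 7bf263b, d62111a}.
Ancestors of f679e4c: {7bf263b, d62111a, f679e4c}.
Common ancestors: {7bf263b, d62111a}.
Among these, d62111a is not an ancestor of any other common ancestor — it is the merge base.

d62111a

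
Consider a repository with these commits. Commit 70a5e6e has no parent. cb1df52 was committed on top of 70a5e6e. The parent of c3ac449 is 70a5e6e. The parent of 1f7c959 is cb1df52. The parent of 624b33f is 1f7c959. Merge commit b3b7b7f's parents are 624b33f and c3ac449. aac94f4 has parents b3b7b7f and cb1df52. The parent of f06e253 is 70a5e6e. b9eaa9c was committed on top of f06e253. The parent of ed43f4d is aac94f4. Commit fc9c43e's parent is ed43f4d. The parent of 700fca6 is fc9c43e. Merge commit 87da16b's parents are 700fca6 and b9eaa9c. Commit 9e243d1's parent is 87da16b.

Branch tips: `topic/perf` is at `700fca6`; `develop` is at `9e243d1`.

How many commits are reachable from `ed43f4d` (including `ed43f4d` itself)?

Walking parent pointers from ed43f4d: reachable set = {1f7c959, 624b33f, 70a5e6e, aac94f4, b3b7b7f, c3ac449, cb1df52, ed43f4d}.
That is 8 commits.

8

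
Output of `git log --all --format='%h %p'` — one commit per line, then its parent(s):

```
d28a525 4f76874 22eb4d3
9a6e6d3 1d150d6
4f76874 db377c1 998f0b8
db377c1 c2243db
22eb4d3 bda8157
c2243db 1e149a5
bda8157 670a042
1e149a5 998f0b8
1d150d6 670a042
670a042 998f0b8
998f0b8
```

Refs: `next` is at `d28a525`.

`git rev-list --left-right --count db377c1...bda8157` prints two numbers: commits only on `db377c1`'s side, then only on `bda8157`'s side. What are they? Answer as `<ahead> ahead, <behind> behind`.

Reachable from db377c1: {1e149a5, 998f0b8, c2243db, db377c1}.
Reachable from bda8157: {670a042, 998f0b8, bda8157}.
Only in db377c1's history (ahead): {1e149a5, c2243db, db377c1} — 3.
Only in bda8157's history (behind): {670a042, bda8157} — 2.

3 ahead, 2 behind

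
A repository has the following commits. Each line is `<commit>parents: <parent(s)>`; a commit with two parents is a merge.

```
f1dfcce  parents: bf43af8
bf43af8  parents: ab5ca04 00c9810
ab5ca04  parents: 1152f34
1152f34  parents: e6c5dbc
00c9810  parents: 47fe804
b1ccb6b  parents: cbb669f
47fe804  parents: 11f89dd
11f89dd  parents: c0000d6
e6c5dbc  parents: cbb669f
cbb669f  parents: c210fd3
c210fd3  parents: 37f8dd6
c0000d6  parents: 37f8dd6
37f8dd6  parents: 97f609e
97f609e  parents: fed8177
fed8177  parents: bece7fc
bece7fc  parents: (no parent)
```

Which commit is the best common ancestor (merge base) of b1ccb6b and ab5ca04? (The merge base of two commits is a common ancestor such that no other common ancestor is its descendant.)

cbb669f

Ancestors of b1ccb6b: {37f8dd6, 97f609e, b1ccb6b, bece7fc, c210fd3, cbb669f, fed8177}.
Ancestors of ab5ca04: {1152f34, 37f8dd6, 97f609e, ab5ca04, bece7fc, c210fd3, cbb669f, e6c5dbc, fed8177}.
Common ancestors: {37f8dd6, 97f609e, bece7fc, c210fd3, cbb669f, fed8177}.
Among these, cbb669f is not an ancestor of any other common ancestor — it is the merge base.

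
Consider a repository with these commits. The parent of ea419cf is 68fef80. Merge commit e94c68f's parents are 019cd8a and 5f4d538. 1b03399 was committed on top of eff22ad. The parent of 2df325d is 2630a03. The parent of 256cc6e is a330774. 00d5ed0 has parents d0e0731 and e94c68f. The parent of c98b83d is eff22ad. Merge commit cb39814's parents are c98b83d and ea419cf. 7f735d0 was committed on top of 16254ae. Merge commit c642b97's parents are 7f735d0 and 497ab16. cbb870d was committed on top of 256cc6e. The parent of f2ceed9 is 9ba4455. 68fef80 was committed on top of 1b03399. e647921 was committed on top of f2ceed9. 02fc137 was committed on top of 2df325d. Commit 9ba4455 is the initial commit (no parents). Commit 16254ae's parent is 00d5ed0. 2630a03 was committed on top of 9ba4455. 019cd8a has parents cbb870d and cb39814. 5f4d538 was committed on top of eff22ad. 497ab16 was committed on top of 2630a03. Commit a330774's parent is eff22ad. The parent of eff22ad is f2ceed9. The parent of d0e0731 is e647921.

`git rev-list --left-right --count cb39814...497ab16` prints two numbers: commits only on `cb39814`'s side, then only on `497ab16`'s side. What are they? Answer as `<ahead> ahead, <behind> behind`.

Reachable from cb39814: {1b03399, 68fef80, 9ba4455, c98b83d, cb39814, ea419cf, eff22ad, f2ceed9}.
Reachable from 497ab16: {2630a03, 497ab16, 9ba4455}.
Only in cb39814's history (ahead): {1b03399, 68fef80, c98b83d, cb39814, ea419cf, eff22ad, f2ceed9} — 7.
Only in 497ab16's history (behind): {2630a03, 497ab16} — 2.

7 ahead, 2 behind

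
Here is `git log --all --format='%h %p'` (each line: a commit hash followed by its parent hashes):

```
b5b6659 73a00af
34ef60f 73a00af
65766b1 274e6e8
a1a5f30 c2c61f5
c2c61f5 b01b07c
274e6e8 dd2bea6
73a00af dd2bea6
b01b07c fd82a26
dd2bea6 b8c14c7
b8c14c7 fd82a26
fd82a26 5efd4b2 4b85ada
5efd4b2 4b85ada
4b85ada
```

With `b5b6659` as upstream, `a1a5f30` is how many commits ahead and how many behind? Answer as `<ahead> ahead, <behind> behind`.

3 ahead, 4 behind

Reachable from a1a5f30: {4b85ada, 5efd4b2, a1a5f30, b01b07c, c2c61f5, fd82a26}.
Reachable from b5b6659: {4b85ada, 5efd4b2, 73a00af, b5b6659, b8c14c7, dd2bea6, fd82a26}.
Only in a1a5f30's history (ahead): {a1a5f30, b01b07c, c2c61f5} — 3.
Only in b5b6659's history (behind): {73a00af, b5b6659, b8c14c7, dd2bea6} — 4.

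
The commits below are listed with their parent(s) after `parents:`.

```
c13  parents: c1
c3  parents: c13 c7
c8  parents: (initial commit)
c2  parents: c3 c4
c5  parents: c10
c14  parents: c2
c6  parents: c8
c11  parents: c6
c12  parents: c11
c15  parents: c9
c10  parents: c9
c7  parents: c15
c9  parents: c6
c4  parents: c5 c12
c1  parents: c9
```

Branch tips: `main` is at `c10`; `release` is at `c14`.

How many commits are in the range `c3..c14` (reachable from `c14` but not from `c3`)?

Reachable from c14: {c1, c10, c11, c12, c13, c14, c15, c2, c3, c4, c5, c6, c7, c8, c9}.
Reachable from c3: {c1, c13, c15, c3, c6, c7, c8, c9}.
In c14's history but not c3's: {c10, c11, c12, c14, c2, c4, c5} — 7 commits.

7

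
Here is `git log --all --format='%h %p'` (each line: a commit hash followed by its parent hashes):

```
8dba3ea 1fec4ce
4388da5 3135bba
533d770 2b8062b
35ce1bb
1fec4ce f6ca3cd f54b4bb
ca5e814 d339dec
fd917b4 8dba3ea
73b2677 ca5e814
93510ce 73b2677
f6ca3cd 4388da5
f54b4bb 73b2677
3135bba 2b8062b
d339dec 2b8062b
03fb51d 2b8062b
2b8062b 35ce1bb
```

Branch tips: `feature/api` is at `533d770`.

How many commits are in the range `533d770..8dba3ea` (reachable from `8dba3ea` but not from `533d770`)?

9

Reachable from 8dba3ea: {1fec4ce, 2b8062b, 3135bba, 35ce1bb, 4388da5, 73b2677, 8dba3ea, ca5e814, d339dec, f54b4bb, f6ca3cd}.
Reachable from 533d770: {2b8062b, 35ce1bb, 533d770}.
In 8dba3ea's history but not 533d770's: {1fec4ce, 3135bba, 4388da5, 73b2677, 8dba3ea, ca5e814, d339dec, f54b4bb, f6ca3cd} — 9 commits.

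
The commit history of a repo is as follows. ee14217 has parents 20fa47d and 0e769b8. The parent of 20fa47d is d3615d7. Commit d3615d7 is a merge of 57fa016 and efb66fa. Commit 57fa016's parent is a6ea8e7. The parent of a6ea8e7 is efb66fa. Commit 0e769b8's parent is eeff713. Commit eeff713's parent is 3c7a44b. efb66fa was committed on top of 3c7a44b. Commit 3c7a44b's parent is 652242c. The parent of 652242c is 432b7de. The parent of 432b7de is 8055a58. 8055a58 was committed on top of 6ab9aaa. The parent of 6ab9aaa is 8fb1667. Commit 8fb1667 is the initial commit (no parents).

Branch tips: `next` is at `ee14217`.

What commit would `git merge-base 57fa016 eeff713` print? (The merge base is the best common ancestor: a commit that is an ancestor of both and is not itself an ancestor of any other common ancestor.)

3c7a44b

Ancestors of 57fa016: {3c7a44b, 432b7de, 57fa016, 652242c, 6ab9aaa, 8055a58, 8fb1667, a6ea8e7, efb66fa}.
Ancestors of eeff713: {3c7a44b, 432b7de, 652242c, 6ab9aaa, 8055a58, 8fb1667, eeff713}.
Common ancestors: {3c7a44b, 432b7de, 652242c, 6ab9aaa, 8055a58, 8fb1667}.
Among these, 3c7a44b is not an ancestor of any other common ancestor — it is the merge base.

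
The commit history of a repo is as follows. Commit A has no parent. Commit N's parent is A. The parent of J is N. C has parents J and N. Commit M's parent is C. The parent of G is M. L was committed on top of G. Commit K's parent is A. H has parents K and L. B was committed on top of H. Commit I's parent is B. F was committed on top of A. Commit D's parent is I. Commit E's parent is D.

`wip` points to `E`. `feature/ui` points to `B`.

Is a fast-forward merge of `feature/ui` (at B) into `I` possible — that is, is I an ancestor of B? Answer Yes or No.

A fast-forward from I to B is possible iff I is an ancestor of B.
Ancestors of B: {A, B, C, G, H, J, K, L, M, N}.
I is not among them, so fast-forward is not possible.

No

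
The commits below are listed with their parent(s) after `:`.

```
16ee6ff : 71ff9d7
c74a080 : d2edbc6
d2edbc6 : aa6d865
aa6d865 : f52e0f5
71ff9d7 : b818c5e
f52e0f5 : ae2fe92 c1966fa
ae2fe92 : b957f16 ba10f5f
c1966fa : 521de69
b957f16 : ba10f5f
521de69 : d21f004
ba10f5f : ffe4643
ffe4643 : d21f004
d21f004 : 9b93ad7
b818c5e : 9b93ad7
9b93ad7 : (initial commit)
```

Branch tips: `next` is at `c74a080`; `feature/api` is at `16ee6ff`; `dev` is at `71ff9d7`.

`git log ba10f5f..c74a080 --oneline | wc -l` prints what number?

8

Reachable from c74a080: {521de69, 9b93ad7, aa6d865, ae2fe92, b957f16, ba10f5f, c1966fa, c74a080, d21f004, d2edbc6, f52e0f5, ffe4643}.
Reachable from ba10f5f: {9b93ad7, ba10f5f, d21f004, ffe4643}.
In c74a080's history but not ba10f5f's: {521de69, aa6d865, ae2fe92, b957f16, c1966fa, c74a080, d2edbc6, f52e0f5} — 8 commits.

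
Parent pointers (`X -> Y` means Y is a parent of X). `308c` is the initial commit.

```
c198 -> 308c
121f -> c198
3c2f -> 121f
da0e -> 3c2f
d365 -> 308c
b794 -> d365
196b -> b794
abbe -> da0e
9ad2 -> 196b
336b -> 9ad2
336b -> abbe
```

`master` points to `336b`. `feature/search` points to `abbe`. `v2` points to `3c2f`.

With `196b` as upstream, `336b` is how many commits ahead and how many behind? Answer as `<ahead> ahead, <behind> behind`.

7 ahead, 0 behind

Reachable from 336b: {121f, 196b, 308c, 336b, 3c2f, 9ad2, abbe, b794, c198, d365, da0e}.
Reachable from 196b: {196b, 308c, b794, d365}.
Only in 336b's history (ahead): {121f, 336b, 3c2f, 9ad2, abbe, c198, da0e} — 7.
Only in 196b's history (behind): {} — 0.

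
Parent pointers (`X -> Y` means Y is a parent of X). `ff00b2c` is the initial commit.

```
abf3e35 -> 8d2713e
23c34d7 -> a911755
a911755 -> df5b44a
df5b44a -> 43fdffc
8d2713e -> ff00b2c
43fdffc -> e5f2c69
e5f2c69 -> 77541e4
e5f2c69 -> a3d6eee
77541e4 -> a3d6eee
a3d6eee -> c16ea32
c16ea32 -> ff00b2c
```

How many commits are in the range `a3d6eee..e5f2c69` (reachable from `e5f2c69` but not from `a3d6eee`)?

2

Reachable from e5f2c69: {77541e4, a3d6eee, c16ea32, e5f2c69, ff00b2c}.
Reachable from a3d6eee: {a3d6eee, c16ea32, ff00b2c}.
In e5f2c69's history but not a3d6eee's: {77541e4, e5f2c69} — 2 commits.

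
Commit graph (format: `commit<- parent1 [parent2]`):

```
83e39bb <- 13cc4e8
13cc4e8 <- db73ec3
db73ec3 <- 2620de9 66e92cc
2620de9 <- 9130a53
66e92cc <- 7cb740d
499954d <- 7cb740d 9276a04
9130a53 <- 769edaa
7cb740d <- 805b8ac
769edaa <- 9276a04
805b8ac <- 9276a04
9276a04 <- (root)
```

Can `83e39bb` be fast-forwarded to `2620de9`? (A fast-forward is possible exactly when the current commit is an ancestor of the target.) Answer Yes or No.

A fast-forward from 83e39bb to 2620de9 is possible iff 83e39bb is an ancestor of 2620de9.
Ancestors of 2620de9: {2620de9, 769edaa, 9130a53, 9276a04}.
83e39bb is not among them, so fast-forward is not possible.

No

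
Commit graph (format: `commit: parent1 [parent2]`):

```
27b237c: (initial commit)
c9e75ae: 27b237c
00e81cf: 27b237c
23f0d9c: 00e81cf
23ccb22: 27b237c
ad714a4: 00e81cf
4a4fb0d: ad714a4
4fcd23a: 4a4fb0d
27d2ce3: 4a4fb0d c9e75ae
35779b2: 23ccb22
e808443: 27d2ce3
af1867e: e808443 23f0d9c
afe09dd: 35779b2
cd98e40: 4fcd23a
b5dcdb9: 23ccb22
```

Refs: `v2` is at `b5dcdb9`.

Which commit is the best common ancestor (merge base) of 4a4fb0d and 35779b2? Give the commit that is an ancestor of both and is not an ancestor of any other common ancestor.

27b237c

Ancestors of 4a4fb0d: {00e81cf, 27b237c, 4a4fb0d, ad714a4}.
Ancestors of 35779b2: {23ccb22, 27b237c, 35779b2}.
Common ancestors: {27b237c}.
The only common ancestor is 27b237c, so it is the merge base.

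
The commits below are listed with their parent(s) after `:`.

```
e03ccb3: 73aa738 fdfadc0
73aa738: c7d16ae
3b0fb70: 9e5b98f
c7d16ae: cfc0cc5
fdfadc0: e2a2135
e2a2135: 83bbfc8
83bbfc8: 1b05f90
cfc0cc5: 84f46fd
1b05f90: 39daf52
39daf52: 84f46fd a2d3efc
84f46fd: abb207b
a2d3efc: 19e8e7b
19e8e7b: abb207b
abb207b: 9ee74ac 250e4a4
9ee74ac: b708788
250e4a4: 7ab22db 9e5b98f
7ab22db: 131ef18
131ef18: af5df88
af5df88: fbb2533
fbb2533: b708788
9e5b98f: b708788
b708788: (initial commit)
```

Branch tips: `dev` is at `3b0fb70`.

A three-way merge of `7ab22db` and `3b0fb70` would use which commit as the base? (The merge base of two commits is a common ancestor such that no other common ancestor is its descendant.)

b708788

Ancestors of 7ab22db: {131ef18, 7ab22db, af5df88, b708788, fbb2533}.
Ancestors of 3b0fb70: {3b0fb70, 9e5b98f, b708788}.
Common ancestors: {b708788}.
The only common ancestor is b708788, so it is the merge base.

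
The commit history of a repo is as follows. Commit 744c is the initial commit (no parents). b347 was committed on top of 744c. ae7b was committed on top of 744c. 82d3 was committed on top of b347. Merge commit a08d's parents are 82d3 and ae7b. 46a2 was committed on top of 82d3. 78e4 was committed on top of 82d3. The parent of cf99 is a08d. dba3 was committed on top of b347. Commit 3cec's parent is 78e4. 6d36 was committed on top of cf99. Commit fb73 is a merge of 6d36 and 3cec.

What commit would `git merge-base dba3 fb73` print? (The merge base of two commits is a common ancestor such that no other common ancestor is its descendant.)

b347

Ancestors of dba3: {744c, b347, dba3}.
Ancestors of fb73: {3cec, 6d36, 744c, 78e4, 82d3, a08d, ae7b, b347, cf99, fb73}.
Common ancestors: {744c, b347}.
Among these, b347 is not an ancestor of any other common ancestor — it is the merge base.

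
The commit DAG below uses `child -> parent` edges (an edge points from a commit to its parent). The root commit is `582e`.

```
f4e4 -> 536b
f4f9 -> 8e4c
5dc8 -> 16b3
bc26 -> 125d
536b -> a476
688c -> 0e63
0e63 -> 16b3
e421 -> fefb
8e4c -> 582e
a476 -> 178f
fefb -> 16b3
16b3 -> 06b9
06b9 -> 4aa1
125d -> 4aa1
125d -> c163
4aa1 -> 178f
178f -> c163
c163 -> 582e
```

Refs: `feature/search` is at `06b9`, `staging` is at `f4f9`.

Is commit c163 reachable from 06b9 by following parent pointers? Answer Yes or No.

Yes

Ancestors of 06b9 (commits reachable by following parents): {06b9, 178f, 4aa1, 582e, c163}.
c163 is in that set, so it is an ancestor of 06b9.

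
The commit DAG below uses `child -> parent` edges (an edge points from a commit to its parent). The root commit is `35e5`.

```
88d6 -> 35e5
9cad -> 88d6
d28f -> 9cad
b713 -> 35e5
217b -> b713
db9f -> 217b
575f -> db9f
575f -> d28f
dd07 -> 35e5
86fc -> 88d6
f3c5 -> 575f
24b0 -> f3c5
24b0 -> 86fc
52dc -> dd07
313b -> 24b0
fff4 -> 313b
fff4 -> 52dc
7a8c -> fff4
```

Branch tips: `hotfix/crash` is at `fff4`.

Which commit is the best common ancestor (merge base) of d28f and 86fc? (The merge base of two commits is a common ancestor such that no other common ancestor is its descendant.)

88d6

Ancestors of d28f: {35e5, 88d6, 9cad, d28f}.
Ancestors of 86fc: {35e5, 86fc, 88d6}.
Common ancestors: {35e5, 88d6}.
Among these, 88d6 is not an ancestor of any other common ancestor — it is the merge base.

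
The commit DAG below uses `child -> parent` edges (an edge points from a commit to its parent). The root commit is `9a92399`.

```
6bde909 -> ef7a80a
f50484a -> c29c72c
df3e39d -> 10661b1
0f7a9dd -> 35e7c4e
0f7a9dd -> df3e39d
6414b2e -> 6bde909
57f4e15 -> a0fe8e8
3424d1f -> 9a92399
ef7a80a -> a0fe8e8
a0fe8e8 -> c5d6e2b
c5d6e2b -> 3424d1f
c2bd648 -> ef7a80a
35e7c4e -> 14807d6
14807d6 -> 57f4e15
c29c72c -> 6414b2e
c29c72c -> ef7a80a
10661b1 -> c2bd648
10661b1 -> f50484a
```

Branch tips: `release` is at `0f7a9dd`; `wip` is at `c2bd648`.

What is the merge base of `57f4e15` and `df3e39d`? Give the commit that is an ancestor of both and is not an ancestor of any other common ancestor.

Ancestors of 57f4e15: {3424d1f, 57f4e15, 9a92399, a0fe8e8, c5d6e2b}.
Ancestors of df3e39d: {10661b1, 3424d1f, 6414b2e, 6bde909, 9a92399, a0fe8e8, c29c72c, c2bd648, c5d6e2b, df3e39d, ef7a80a, f50484a}.
Common ancestors: {3424d1f, 9a92399, a0fe8e8, c5d6e2b}.
Among these, a0fe8e8 is not an ancestor of any other common ancestor — it is the merge base.

a0fe8e8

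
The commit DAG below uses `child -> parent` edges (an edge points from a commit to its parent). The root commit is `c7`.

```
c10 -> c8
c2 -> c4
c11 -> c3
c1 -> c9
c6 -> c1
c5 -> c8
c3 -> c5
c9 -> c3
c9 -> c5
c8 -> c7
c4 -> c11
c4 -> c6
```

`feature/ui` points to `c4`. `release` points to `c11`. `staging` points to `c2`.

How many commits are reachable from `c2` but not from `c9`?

5

Reachable from c2: {c1, c11, c2, c3, c4, c5, c6, c7, c8, c9}.
Reachable from c9: {c3, c5, c7, c8, c9}.
In c2's history but not c9's: {c1, c11, c2, c4, c6} — 5 commits.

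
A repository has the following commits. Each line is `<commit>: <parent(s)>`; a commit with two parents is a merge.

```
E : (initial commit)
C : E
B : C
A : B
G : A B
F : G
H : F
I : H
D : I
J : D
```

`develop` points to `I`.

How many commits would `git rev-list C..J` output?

Reachable from J: {A, B, C, D, E, F, G, H, I, J}.
Reachable from C: {C, E}.
In J's history but not C's: {A, B, D, F, G, H, I, J} — 8 commits.

8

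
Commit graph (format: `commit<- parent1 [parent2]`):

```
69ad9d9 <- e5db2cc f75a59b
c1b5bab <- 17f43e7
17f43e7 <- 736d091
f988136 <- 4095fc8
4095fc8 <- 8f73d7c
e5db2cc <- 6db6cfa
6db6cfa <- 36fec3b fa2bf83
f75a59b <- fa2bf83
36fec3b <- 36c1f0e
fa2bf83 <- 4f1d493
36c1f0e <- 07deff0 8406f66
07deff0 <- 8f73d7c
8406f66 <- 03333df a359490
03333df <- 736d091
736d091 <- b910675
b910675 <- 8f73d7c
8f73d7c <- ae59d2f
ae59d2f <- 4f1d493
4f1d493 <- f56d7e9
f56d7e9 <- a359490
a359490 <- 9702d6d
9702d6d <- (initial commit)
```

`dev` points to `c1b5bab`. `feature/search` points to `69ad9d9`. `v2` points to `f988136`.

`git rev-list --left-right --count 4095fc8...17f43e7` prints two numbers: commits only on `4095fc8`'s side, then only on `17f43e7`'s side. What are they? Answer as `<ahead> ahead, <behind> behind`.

1 ahead, 3 behind

Reachable from 4095fc8: {4095fc8, 4f1d493, 8f73d7c, 9702d6d, a359490, ae59d2f, f56d7e9}.
Reachable from 17f43e7: {17f43e7, 4f1d493, 736d091, 8f73d7c, 9702d6d, a359490, ae59d2f, b910675, f56d7e9}.
Only in 4095fc8's history (ahead): {4095fc8} — 1.
Only in 17f43e7's history (behind): {17f43e7, 736d091, b910675} — 3.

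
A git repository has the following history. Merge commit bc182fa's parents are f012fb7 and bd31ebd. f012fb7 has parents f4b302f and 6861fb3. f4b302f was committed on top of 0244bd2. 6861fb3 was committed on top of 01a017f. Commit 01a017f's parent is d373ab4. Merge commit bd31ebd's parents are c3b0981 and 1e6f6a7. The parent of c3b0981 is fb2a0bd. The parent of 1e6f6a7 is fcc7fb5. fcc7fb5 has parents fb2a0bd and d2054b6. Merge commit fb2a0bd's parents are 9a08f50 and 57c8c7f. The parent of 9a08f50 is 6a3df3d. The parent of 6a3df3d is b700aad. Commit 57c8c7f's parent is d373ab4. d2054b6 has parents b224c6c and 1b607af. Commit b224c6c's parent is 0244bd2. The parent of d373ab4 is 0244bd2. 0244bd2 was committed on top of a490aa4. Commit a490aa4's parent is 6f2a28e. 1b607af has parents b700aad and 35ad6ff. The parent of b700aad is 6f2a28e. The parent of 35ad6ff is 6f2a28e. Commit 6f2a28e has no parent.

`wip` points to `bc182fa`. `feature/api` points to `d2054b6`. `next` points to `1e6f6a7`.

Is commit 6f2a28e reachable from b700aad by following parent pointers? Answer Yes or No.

Yes

Ancestors of b700aad (commits reachable by following parents): {6f2a28e, b700aad}.
6f2a28e is in that set, so it is an ancestor of b700aad.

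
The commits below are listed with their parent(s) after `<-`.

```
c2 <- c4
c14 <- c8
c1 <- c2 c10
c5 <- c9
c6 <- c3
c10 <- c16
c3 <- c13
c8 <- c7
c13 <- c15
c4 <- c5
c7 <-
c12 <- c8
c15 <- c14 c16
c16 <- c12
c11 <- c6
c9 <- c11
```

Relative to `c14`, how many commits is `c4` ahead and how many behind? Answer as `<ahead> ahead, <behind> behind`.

10 ahead, 0 behind

Reachable from c4: {c11, c12, c13, c14, c15, c16, c3, c4, c5, c6, c7, c8, c9}.
Reachable from c14: {c14, c7, c8}.
Only in c4's history (ahead): {c11, c12, c13, c15, c16, c3, c4, c5, c6, c9} — 10.
Only in c14's history (behind): {} — 0.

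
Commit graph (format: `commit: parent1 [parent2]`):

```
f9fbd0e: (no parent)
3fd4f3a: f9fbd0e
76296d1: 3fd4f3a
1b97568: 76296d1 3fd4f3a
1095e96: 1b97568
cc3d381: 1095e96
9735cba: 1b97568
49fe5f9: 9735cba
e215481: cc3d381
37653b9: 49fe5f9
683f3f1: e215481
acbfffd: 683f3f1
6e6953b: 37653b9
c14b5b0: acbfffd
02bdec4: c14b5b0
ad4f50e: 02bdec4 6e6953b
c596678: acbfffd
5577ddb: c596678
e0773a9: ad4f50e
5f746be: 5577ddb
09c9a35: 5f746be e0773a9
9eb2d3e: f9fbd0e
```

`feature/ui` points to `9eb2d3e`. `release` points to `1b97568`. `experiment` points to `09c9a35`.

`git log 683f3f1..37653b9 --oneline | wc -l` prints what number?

Reachable from 37653b9: {1b97568, 37653b9, 3fd4f3a, 49fe5f9, 76296d1, 9735cba, f9fbd0e}.
Reachable from 683f3f1: {1095e96, 1b97568, 3fd4f3a, 683f3f1, 76296d1, cc3d381, e215481, f9fbd0e}.
In 37653b9's history but not 683f3f1's: {37653b9, 49fe5f9, 9735cba} — 3 commits.

3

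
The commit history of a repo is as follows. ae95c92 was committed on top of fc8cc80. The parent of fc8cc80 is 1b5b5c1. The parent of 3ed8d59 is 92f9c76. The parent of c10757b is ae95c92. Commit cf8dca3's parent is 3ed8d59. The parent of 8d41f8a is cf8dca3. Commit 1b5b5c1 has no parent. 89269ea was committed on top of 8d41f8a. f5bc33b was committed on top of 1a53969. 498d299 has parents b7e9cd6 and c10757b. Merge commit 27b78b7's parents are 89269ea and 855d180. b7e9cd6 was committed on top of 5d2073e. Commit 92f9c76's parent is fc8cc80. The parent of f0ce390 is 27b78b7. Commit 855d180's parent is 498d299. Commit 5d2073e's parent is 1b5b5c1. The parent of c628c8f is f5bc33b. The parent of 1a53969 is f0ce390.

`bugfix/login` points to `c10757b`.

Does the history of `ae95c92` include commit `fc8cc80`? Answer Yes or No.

Yes

Ancestors of ae95c92 (commits reachable by following parents): {1b5b5c1, ae95c92, fc8cc80}.
fc8cc80 is in that set, so it is an ancestor of ae95c92.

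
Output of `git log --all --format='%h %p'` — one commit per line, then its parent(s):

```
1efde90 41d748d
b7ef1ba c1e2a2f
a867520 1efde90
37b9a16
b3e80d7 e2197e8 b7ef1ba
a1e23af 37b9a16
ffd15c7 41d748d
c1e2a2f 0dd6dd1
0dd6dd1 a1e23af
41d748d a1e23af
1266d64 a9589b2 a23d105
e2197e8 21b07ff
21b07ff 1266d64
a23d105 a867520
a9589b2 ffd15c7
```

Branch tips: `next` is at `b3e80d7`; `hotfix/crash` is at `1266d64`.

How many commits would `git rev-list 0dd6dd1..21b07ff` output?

Reachable from 21b07ff: {1266d64, 1efde90, 21b07ff, 37b9a16, 41d748d, a1e23af, a23d105, a867520, a9589b2, ffd15c7}.
Reachable from 0dd6dd1: {0dd6dd1, 37b9a16, a1e23af}.
In 21b07ff's history but not 0dd6dd1's: {1266d64, 1efde90, 21b07ff, 41d748d, a23d105, a867520, a9589b2, ffd15c7} — 8 commits.

8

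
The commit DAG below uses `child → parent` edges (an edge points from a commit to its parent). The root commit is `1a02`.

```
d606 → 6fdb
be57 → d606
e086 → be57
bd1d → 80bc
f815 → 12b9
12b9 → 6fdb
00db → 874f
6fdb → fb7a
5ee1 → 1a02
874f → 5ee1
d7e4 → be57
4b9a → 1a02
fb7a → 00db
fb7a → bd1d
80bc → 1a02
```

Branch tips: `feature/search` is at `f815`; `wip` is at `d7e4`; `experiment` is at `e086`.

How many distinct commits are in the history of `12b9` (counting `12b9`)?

Walking parent pointers from 12b9: reachable set = {00db, 12b9, 1a02, 5ee1, 6fdb, 80bc, 874f, bd1d, fb7a}.
That is 9 commits.

9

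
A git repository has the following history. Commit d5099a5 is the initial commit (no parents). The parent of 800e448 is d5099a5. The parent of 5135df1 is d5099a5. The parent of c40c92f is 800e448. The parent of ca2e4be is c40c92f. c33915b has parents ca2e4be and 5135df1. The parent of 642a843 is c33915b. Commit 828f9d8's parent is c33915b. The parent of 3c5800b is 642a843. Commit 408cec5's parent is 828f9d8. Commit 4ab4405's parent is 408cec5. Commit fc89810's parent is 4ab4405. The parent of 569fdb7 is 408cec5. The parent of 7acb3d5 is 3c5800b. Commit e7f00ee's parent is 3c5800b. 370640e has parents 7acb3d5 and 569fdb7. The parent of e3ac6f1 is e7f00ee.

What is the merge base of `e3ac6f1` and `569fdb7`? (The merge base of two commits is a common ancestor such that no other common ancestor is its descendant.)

Ancestors of e3ac6f1: {3c5800b, 5135df1, 642a843, 800e448, c33915b, c40c92f, ca2e4be, d5099a5, e3ac6f1, e7f00ee}.
Ancestors of 569fdb7: {408cec5, 5135df1, 569fdb7, 800e448, 828f9d8, c33915b, c40c92f, ca2e4be, d5099a5}.
Common ancestors: {5135df1, 800e448, c33915b, c40c92f, ca2e4be, d5099a5}.
Among these, c33915b is not an ancestor of any other common ancestor — it is the merge base.

c33915b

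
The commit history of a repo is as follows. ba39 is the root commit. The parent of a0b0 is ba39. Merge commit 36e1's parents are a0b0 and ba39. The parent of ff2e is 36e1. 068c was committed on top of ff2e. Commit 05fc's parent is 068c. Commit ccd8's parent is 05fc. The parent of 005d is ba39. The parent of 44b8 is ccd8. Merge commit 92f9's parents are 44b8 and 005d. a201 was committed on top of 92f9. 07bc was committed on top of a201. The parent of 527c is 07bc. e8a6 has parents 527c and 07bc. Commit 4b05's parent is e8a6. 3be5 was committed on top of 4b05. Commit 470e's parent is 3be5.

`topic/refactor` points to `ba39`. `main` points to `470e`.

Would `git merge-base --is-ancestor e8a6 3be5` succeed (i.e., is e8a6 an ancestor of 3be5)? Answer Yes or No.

Yes

Ancestors of 3be5 (commits reachable by following parents): {005d, 05fc, 068c, 07bc, 36e1, 3be5, 44b8, 4b05, 527c, 92f9, a0b0, a201, ba39, ccd8, e8a6, ff2e}.
e8a6 is in that set, so it is an ancestor of 3be5.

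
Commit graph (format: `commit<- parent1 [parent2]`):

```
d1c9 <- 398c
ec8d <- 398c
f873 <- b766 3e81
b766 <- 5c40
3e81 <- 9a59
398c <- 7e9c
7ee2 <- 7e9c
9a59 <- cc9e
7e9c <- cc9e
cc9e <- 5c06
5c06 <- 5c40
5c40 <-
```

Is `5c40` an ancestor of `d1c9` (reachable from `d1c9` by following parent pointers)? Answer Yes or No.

Ancestors of d1c9 (commits reachable by following parents): {398c, 5c06, 5c40, 7e9c, cc9e, d1c9}.
5c40 is in that set, so it is an ancestor of d1c9.

Yes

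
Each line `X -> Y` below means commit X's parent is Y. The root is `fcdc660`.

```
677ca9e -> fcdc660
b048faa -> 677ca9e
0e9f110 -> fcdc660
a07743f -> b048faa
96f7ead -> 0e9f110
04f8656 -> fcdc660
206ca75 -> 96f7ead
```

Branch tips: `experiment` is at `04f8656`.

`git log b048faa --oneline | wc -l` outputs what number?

3

Walking parent pointers from b048faa: reachable set = {677ca9e, b048faa, fcdc660}.
That is 3 commits.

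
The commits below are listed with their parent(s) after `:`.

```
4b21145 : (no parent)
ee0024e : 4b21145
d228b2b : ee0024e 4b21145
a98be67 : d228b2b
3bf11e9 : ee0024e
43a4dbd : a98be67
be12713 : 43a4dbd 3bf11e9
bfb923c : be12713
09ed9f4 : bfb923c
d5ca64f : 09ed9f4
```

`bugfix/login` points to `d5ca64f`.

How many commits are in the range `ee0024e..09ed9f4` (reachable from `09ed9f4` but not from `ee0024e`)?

7

Reachable from 09ed9f4: {09ed9f4, 3bf11e9, 43a4dbd, 4b21145, a98be67, be12713, bfb923c, d228b2b, ee0024e}.
Reachable from ee0024e: {4b21145, ee0024e}.
In 09ed9f4's history but not ee0024e's: {09ed9f4, 3bf11e9, 43a4dbd, a98be67, be12713, bfb923c, d228b2b} — 7 commits.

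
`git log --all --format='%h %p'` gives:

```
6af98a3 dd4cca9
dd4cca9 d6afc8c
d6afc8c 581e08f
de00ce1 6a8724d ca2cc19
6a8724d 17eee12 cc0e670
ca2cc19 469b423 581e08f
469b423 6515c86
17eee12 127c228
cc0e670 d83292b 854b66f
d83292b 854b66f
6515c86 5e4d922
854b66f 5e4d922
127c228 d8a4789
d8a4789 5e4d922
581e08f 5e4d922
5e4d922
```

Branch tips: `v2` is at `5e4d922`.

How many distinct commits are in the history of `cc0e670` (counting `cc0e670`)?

4

Walking parent pointers from cc0e670: reachable set = {5e4d922, 854b66f, cc0e670, d83292b}.
That is 4 commits.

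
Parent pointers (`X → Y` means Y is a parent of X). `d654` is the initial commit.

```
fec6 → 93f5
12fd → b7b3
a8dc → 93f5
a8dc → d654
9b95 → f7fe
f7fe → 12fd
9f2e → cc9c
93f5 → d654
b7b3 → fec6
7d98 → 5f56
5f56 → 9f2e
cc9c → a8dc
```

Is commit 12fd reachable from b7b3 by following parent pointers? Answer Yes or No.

No

Ancestors of b7b3: {93f5, b7b3, d654, fec6}.
12fd is not in that set, so it is not an ancestor of b7b3.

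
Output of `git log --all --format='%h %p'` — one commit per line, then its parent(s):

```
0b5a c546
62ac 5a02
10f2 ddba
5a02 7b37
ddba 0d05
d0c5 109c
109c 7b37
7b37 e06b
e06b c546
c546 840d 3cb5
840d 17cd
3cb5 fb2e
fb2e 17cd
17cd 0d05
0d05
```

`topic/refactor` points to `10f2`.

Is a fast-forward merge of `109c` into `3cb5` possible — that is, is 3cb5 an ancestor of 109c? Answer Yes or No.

A fast-forward from 3cb5 to 109c is possible iff 3cb5 is an ancestor of 109c.
Ancestors of 109c: {0d05, 109c, 17cd, 3cb5, 7b37, 840d, c546, e06b, fb2e}.
3cb5 is among them, so fast-forward is possible.

Yes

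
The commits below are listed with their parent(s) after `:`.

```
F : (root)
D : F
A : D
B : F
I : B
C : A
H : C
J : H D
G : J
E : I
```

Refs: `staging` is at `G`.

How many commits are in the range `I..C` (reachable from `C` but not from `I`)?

3

Reachable from C: {A, C, D, F}.
Reachable from I: {B, F, I}.
In C's history but not I's: {A, C, D} — 3 commits.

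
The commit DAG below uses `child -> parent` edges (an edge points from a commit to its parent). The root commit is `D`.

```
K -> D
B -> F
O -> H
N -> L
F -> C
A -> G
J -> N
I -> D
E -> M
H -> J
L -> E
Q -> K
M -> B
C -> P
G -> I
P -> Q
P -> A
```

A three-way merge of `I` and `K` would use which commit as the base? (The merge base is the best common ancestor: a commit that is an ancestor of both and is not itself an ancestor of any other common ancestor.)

Ancestors of I: {D, I}.
Ancestors of K: {D, K}.
Common ancestors: {D}.
The only common ancestor is D, so it is the merge base.

D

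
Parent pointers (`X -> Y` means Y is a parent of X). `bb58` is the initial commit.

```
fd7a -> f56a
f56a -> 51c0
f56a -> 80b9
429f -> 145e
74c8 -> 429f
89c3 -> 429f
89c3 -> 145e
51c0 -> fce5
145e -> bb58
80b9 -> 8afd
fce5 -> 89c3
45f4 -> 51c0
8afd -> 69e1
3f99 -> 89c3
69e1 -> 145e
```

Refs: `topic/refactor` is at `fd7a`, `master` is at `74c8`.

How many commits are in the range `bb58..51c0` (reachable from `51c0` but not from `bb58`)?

5

Reachable from 51c0: {145e, 429f, 51c0, 89c3, bb58, fce5}.
Reachable from bb58: {bb58}.
In 51c0's history but not bb58's: {145e, 429f, 51c0, 89c3, fce5} — 5 commits.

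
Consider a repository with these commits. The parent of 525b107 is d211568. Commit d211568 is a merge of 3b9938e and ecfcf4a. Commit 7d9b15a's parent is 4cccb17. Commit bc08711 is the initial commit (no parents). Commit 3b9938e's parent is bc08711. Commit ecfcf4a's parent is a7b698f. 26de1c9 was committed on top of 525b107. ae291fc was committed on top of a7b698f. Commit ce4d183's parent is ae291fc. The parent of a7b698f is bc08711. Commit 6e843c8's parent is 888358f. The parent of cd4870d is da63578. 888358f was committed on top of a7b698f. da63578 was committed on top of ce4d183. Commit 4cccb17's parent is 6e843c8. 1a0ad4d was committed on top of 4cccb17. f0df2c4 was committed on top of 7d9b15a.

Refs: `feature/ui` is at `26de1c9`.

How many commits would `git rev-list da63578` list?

5

Walking parent pointers from da63578: reachable set = {a7b698f, ae291fc, bc08711, ce4d183, da63578}.
That is 5 commits.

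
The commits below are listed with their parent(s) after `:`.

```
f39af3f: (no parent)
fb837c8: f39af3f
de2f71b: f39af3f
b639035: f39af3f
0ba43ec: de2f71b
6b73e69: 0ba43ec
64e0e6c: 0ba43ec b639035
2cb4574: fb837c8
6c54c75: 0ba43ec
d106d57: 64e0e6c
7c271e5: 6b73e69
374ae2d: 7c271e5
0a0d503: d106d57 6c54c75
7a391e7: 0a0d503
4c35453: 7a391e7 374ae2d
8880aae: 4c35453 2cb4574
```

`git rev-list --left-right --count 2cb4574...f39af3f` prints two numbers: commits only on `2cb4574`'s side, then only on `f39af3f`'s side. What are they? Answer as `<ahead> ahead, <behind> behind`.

2 ahead, 0 behind

Reachable from 2cb4574: {2cb4574, f39af3f, fb837c8}.
Reachable from f39af3f: {f39af3f}.
Only in 2cb4574's history (ahead): {2cb4574, fb837c8} — 2.
Only in f39af3f's history (behind): {} — 0.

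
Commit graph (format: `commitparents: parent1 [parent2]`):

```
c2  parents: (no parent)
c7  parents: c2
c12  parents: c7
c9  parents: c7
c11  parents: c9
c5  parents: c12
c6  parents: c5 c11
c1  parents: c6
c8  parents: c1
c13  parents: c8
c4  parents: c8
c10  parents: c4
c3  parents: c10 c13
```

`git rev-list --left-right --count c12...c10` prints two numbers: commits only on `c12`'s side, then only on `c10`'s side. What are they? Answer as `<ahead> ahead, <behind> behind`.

0 ahead, 8 behind

Reachable from c12: {c12, c2, c7}.
Reachable from c10: {c1, c10, c11, c12, c2, c4, c5, c6, c7, c8, c9}.
Only in c12's history (ahead): {} — 0.
Only in c10's history (behind): {c1, c10, c11, c4, c5, c6, c8, c9} — 8.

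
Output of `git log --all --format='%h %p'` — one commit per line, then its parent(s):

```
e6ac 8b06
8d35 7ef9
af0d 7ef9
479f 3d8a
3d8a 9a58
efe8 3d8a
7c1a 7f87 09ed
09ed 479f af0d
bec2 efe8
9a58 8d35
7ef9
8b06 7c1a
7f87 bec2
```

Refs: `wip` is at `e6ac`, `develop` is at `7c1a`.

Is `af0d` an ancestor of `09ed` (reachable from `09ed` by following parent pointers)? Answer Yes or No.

Ancestors of 09ed (commits reachable by following parents): {09ed, 3d8a, 479f, 7ef9, 8d35, 9a58, af0d}.
af0d is in that set, so it is an ancestor of 09ed.

Yes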